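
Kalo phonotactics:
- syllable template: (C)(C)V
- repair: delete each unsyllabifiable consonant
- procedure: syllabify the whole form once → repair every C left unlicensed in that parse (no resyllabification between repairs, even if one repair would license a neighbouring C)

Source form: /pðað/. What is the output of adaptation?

The consonants /ð/ cannot be parsed into a legal (C)(C)V syllable (no codas are permitted; onsets may contain at most 2 consonants).
Deleting the stranded consonants removes /ð/.

pða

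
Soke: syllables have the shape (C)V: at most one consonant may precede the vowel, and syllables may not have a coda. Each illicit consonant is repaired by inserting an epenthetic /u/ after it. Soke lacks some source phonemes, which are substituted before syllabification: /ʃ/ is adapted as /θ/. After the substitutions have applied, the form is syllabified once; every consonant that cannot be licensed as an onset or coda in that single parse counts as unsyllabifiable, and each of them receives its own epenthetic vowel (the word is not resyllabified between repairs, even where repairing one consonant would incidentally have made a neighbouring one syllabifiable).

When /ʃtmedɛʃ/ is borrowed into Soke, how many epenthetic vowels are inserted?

3

After substitution the input is /θtmedɛθ/.
The unsyllabifiable consonants are /θ/, /t/, /θ/; each receives one epenthetic vowel.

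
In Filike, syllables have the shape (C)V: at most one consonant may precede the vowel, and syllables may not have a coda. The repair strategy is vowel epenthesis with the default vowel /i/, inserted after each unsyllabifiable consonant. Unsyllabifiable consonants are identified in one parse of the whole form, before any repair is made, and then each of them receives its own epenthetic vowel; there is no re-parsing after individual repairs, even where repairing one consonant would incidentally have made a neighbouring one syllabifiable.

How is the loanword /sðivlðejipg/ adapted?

siðiviliðejipigi

The consonants /s/, /v/, /l/, /p/, /g/ cannot be parsed into a legal (C)V syllable (no codas are permitted; onsets are limited to one consonant).
Inserting the epenthetic vowel yields /s/ → /si/, /v/ → /vi/, /l/ → /li/, /p/ → /pi/, /g/ → /gi/.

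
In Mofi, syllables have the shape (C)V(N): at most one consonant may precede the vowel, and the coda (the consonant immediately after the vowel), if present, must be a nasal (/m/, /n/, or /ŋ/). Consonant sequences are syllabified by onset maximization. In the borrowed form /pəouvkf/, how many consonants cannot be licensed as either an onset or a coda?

3

Syllabifying with onset maximization leaves /v/, /k/, /f/ stranded (only a nasal (/m/, /n/, or /ŋ/) is licensed in coda position; onsets are limited to one consonant).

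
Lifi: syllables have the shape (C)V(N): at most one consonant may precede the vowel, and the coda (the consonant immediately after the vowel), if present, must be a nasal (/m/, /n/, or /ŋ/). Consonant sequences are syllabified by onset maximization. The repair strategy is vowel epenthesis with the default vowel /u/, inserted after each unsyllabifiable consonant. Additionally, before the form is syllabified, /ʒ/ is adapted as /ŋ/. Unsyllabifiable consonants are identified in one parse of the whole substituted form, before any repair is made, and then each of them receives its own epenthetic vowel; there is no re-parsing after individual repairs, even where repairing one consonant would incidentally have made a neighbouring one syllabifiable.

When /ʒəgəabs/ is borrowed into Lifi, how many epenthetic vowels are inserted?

After substitution the input is /ŋəgəabs/.
The unsyllabifiable consonants are /b/, /s/; each receives one epenthetic vowel.

2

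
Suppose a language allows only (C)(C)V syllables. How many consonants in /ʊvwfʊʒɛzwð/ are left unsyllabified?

4

The consonants /v/, /z/, /w/, /ð/ cannot be parsed into a legal (C)(C)V syllable (no codas are permitted; onsets may contain at most 2 consonants).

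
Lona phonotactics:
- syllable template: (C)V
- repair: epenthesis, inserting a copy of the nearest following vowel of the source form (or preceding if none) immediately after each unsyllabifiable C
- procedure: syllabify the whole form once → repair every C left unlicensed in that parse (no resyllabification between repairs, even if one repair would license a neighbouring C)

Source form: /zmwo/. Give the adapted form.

The consonants /z/, /m/ cannot be parsed into a legal (C)V syllable (no codas are permitted; onsets are limited to one consonant).
Inserting the epenthetic vowel yields /z/ → /zo/, /m/ → /mo/.

zomowo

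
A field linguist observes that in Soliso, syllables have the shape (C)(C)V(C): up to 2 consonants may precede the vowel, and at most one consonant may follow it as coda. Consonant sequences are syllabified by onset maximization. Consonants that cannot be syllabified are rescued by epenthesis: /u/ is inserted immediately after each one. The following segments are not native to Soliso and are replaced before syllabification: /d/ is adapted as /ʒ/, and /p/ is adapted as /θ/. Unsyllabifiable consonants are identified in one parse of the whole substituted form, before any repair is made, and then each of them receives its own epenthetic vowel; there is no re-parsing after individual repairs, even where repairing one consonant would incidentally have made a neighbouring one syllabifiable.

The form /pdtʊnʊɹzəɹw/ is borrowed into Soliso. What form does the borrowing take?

θuʒtʊnʊɹzəɹwu

Substitution: /p/ → /θ/, /d/ → /ʒ/, giving /θʒtʊnʊɹzəɹw/.
The consonants /θ/, /w/ cannot be parsed into a legal (C)(C)V(C) syllable (at most one coda consonant is licensed; onsets may contain at most 2 consonants).
Each unlicensed consonant becomes the onset of a new syllable: /θ/ → /θu/, /w/ → /wu/.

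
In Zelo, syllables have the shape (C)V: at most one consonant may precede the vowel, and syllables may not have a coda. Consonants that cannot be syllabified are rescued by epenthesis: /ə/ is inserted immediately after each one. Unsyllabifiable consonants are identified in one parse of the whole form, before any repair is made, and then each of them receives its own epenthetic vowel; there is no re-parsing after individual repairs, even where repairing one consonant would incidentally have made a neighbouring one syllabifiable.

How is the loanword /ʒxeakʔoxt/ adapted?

ʒəxeakəʔoxətə

Syllabifying with onset maximization leaves /ʒ/, /k/, /x/, /t/ stranded (no codas are permitted; onsets are limited to one consonant).
Each unlicensed consonant becomes the onset of a new syllable: /ʒ/ → /ʒə/, /k/ → /kə/, /x/ → /xə/, /t/ → /tə/.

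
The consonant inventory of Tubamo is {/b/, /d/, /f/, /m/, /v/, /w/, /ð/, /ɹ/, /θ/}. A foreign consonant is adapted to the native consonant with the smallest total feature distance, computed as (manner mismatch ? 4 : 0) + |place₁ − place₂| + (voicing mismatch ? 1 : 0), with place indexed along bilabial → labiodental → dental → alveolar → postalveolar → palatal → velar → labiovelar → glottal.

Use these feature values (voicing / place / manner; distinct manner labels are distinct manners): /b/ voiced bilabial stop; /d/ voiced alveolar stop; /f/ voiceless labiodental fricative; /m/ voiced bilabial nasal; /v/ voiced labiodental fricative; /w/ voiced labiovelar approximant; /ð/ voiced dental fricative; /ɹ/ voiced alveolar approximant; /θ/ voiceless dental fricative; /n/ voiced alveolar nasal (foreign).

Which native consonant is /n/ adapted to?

/m/ is closest: same manner (nasal), place distance 3 (alveolar→bilabial), same voicing; total 3. Next closest is /d/ at distance 4.

m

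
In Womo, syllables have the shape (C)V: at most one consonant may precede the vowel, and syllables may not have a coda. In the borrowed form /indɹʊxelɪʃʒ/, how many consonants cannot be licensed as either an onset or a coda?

4

Syllabifying with onset maximization leaves /n/, /d/, /ʃ/, /ʒ/ stranded (no codas are permitted; onsets are limited to one consonant).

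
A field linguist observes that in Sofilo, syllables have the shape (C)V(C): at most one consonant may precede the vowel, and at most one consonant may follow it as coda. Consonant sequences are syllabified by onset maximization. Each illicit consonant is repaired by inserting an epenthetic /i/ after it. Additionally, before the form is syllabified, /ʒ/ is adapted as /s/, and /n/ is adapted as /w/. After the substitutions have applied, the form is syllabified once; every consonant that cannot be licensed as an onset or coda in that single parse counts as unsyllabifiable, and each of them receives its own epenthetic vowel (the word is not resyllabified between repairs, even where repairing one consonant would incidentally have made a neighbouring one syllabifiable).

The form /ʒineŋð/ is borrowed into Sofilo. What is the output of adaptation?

siweŋði

Substitution: /ʒ/ → /s/, /n/ → /w/, giving /siweŋð/.
Syllabifying with onset maximization leaves /ð/ stranded (at most one coda consonant is licensed; onsets are limited to one consonant).
Inserting the epenthetic vowel yields /ð/ → /ði/.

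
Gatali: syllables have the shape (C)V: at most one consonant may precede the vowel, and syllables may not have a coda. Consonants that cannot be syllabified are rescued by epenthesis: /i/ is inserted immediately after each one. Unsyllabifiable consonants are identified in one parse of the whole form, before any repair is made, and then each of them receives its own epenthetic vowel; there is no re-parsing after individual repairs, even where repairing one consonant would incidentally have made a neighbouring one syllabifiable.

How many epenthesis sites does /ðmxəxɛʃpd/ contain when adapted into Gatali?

5

The unsyllabifiable consonants are /ð/, /m/, /ʃ/, /p/, /d/; each receives one epenthetic vowel.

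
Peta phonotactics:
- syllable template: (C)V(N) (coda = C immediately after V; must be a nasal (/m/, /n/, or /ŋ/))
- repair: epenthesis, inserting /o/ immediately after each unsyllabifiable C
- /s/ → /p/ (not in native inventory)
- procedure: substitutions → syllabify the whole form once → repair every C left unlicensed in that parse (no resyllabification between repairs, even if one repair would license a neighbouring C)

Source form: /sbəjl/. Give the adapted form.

pobəjolo

Substitution: /s/ → /p/, giving /pbəjl/.
Syllabifying with onset maximization leaves /p/, /j/, /l/ stranded (only a nasal (/m/, /n/, or /ŋ/) is licensed in coda position; onsets are limited to one consonant).
Epenthesis after each stranded consonant: /p/ → /po/, /j/ → /jo/, /l/ → /lo/.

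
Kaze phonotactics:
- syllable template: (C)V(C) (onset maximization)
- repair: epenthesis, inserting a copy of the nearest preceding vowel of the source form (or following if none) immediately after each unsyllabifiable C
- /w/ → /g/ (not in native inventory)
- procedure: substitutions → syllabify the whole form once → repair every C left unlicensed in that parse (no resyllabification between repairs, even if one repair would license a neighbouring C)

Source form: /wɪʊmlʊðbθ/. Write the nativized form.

Substitution: /w/ → /g/, giving /gɪʊmlʊðbθ/.
The consonants /b/, /θ/ cannot be parsed into a legal (C)V(C) syllable (at most one coda consonant is licensed; onsets are limited to one consonant).
Epenthesis after each stranded consonant: /b/ → /bʊ/, /θ/ → /θʊ/.

gɪʊmlʊðbʊθʊ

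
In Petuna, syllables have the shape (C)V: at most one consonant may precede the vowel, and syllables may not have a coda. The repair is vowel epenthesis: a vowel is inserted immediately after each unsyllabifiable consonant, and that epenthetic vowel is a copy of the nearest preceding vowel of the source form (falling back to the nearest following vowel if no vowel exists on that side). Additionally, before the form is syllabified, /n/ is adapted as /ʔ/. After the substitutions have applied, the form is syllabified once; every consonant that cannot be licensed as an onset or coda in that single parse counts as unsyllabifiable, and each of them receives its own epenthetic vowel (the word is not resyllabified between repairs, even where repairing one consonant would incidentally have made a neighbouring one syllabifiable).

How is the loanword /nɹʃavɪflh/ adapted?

ʔaɹaʃavɪfɪlɪhɪ

Substitution: /n/ → /ʔ/, giving /ʔɹʃavɪflh/.
The consonants /ʔ/, /ɹ/, /f/, /l/, /h/ cannot be parsed into a legal (C)V syllable (no codas are permitted; onsets are limited to one consonant).
Epenthesis after each stranded consonant: /ʔ/ → /ʔa/, /ɹ/ → /ɹa/, /f/ → /fɪ/, /l/ → /lɪ/, /h/ → /hɪ/.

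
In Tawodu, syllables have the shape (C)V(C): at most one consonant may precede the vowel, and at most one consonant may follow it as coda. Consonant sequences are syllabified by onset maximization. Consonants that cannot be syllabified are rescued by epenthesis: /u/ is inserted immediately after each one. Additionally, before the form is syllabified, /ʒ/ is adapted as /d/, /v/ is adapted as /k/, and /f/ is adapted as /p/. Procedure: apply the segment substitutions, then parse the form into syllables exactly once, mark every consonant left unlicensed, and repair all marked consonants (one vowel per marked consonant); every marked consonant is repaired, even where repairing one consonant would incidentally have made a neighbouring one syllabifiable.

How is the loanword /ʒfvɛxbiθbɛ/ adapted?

Substitution: /ʒ/ → /d/, /f/ → /p/, /v/ → /k/, giving /dpkɛxbiθbɛ/.
Syllabifying with onset maximization leaves /d/, /p/ stranded (at most one coda consonant is licensed; onsets are limited to one consonant).
Epenthesis after each stranded consonant: /d/ → /du/, /p/ → /pu/.

dupukɛxbiθbɛ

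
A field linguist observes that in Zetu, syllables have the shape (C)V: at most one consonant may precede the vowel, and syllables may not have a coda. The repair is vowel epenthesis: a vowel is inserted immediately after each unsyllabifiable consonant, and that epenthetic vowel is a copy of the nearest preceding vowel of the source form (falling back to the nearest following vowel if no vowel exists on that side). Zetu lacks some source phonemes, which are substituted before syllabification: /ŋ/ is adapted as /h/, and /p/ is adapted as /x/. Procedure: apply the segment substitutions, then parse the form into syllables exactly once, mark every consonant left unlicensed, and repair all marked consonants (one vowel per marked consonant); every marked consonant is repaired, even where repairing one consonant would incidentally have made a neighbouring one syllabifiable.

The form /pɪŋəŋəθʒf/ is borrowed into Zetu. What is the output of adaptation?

Substitution: /p/ → /x/, /ŋ/ → /h/, giving /xɪhəhəθʒf/.
The consonants /θ/, /ʒ/, /f/ cannot be parsed into a legal (C)V syllable (no codas are permitted; onsets are limited to one consonant).
Each unlicensed consonant becomes the onset of a new syllable: /θ/ → /θə/, /ʒ/ → /ʒə/, /f/ → /fə/.

xɪhəhəθəʒəfə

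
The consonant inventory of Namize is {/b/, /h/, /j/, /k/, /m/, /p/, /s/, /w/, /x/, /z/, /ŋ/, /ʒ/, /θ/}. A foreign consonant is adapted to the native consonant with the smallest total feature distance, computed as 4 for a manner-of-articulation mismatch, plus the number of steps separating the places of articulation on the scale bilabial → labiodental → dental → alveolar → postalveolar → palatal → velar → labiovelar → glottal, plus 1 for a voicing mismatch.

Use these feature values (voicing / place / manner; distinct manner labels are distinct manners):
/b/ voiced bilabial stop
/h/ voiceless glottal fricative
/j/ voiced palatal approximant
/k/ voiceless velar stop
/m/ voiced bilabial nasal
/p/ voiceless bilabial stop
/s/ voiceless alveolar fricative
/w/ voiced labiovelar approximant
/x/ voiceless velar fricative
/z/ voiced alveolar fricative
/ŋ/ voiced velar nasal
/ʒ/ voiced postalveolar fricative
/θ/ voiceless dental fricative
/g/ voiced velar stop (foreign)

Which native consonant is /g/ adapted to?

/k/ is closest: same manner (stop), place distance 0 (velar→velar), voicing differs (+1); total 1. Next closest is /ŋ/ at distance 4.

k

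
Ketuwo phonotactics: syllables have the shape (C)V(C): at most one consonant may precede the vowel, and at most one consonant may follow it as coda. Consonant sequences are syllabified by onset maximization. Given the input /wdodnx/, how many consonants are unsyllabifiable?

3

Syllabifying with onset maximization leaves /w/, /n/, /x/ stranded (at most one coda consonant is licensed; onsets are limited to one consonant).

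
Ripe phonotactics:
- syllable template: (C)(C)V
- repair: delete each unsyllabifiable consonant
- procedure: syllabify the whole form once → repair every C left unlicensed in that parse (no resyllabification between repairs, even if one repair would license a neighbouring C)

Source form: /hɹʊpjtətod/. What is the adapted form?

Syllabifying with onset maximization leaves /p/, /d/ stranded (no codas are permitted; onsets may contain at most 2 consonants).
Deletion applies to /p/, /d/.

hɹʊjtəto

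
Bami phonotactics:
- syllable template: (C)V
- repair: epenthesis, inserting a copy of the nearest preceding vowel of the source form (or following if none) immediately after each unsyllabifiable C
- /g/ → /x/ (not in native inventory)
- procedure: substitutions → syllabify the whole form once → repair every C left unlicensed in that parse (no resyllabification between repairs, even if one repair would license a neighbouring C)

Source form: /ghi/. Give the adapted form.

Substitution: /g/ → /x/, giving /xhi/.
Syllabifying with onset maximization leaves /x/ stranded (no codas are permitted; onsets are limited to one consonant).
Inserting the epenthetic vowel yields /x/ → /xi/.

xihi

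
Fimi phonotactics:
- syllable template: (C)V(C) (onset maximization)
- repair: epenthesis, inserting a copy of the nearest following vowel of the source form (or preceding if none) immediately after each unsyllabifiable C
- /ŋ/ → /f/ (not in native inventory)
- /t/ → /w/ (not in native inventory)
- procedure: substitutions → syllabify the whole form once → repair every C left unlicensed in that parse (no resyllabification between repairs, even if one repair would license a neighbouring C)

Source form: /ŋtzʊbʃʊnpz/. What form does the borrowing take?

Substitution: /ŋ/ → /f/, /t/ → /w/, giving /fwzʊbʃʊnpz/.
Syllabifying with onset maximization leaves /f/, /w/, /p/, /z/ stranded (at most one coda consonant is licensed; onsets are limited to one consonant).
Each unlicensed consonant becomes the onset of a new syllable: /f/ → /fʊ/, /w/ → /wʊ/, /p/ → /pʊ/, /z/ → /zʊ/.

fʊwʊzʊbʃʊnpʊzʊ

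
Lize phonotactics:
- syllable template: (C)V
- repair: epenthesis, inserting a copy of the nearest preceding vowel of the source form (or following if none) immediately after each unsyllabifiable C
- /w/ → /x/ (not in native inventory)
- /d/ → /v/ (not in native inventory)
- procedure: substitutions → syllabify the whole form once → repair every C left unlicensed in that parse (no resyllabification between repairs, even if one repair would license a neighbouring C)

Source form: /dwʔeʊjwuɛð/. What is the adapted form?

Substitution: /d/ → /v/, /w/ → /x/, giving /vxʔeʊjxuɛð/.
The consonants /v/, /x/, /j/, /ð/ cannot be parsed into a legal (C)V syllable (no codas are permitted; onsets are limited to one consonant).
Each unlicensed consonant becomes the onset of a new syllable: /v/ → /ve/, /x/ → /xe/, /j/ → /jʊ/, /ð/ → /ðɛ/.

vexeʔeʊjʊxuɛðɛ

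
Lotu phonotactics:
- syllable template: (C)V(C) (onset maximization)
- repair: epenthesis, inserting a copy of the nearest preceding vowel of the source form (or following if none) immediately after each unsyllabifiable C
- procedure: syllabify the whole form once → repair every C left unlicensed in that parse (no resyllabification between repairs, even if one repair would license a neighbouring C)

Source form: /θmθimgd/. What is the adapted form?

Under (C)V(C), the unsyllabifiable consonants are /θ/, /m/, /g/, /d/ (at most one coda consonant is licensed; onsets are limited to one consonant).
Epenthesis after each stranded consonant: /θ/ → /θi/, /m/ → /mi/, /g/ → /gi/, /d/ → /di/.

θimiθimgidi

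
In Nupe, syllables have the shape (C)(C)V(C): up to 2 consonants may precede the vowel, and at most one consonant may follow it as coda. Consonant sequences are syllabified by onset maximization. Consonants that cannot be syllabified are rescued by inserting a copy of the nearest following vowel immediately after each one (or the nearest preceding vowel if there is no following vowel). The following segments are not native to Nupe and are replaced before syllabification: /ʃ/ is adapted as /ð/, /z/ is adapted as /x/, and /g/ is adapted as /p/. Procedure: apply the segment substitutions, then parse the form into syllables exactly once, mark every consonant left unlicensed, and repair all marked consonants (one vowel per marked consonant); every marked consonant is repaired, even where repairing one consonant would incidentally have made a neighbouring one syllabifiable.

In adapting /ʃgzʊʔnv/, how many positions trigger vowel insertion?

3

After substitution the input is /ðpxʊʔnv/.
The unsyllabifiable consonants are /ð/, /n/, /v/; each receives one epenthetic vowel.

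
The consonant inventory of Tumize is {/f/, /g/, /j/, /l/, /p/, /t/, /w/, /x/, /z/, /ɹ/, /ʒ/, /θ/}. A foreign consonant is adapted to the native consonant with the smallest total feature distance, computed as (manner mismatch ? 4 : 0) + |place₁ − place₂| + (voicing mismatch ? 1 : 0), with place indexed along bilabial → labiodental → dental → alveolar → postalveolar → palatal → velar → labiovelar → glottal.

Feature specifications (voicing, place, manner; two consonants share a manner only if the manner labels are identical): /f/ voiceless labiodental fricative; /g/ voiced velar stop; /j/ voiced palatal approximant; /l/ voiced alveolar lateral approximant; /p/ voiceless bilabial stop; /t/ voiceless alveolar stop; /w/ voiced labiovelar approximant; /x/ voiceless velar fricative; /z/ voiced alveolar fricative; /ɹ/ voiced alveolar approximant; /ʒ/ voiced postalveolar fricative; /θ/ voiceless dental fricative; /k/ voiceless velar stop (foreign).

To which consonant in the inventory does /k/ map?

/g/ is closest: same manner (stop), place distance 0 (velar→velar), voicing differs (+1); total 1. Next closest is /t/ at distance 3.

g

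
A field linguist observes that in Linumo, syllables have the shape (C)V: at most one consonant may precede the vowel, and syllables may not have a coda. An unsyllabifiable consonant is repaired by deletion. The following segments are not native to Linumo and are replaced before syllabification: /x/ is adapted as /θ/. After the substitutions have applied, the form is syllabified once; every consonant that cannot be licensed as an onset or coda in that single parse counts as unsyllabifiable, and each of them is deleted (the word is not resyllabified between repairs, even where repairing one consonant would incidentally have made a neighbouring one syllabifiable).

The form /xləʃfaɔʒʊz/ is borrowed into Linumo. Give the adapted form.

Substitution: /x/ → /θ/, giving /θləʃfaɔʒʊz/.
The consonants /θ/, /ʃ/, /z/ cannot be parsed into a legal (C)V syllable (no codas are permitted; onsets are limited to one consonant).
Deletion applies to /θ/, /ʃ/, /z/.

ləfaɔʒʊ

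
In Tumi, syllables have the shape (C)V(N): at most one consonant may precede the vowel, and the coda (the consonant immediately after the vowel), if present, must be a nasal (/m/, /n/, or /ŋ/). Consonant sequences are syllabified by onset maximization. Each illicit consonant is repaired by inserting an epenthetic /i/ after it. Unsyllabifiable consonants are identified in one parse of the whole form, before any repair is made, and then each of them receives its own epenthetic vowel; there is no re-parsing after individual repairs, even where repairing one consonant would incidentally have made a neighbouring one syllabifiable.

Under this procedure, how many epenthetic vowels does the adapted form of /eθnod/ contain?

The unsyllabifiable consonants are /θ/, /d/; each receives one epenthetic vowel.

2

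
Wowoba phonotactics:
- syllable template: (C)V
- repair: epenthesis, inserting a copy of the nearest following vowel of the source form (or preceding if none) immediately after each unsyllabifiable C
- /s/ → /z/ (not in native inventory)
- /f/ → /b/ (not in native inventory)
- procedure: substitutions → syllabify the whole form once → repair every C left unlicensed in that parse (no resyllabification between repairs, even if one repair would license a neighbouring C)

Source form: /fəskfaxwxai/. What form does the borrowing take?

bəzakabaxawaxai

Substitution: /f/ → /b/, /s/ → /z/, giving /bəzkbaxwxai/.
Syllabifying with onset maximization leaves /z/, /k/, /x/, /w/ stranded (no codas are permitted; onsets are limited to one consonant).
Each unlicensed consonant becomes the onset of a new syllable: /z/ → /za/, /k/ → /ka/, /x/ → /xa/, /w/ → /wa/.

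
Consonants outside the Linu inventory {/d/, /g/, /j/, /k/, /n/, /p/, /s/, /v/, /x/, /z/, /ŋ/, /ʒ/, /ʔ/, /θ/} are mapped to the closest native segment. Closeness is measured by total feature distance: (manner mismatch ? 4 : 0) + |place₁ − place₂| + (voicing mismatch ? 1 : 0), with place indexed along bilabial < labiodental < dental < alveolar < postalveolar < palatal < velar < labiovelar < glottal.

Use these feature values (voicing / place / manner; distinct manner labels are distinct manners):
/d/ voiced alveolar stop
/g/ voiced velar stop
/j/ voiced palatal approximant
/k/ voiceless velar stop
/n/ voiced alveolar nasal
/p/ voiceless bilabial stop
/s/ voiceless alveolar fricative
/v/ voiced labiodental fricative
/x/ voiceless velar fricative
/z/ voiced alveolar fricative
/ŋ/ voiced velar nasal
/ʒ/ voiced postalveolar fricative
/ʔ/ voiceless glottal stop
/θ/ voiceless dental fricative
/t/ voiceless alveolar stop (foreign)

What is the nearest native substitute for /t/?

d

/d/ is closest: same manner (stop), place distance 0 (alveolar→alveolar), voicing differs (+1); total 1. Next closest is /k/ at distance 3.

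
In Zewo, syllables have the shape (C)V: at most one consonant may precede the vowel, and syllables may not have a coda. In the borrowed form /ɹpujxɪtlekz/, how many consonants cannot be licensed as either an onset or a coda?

Under (C)V, the unsyllabifiable consonants are /ɹ/, /j/, /t/, /k/, /z/ (no codas are permitted; onsets are limited to one consonant).

5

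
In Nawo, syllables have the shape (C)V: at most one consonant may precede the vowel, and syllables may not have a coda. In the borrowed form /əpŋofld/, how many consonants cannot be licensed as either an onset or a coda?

Under (C)V, the unsyllabifiable consonants are /p/, /f/, /l/, /d/ (no codas are permitted; onsets are limited to one consonant).

4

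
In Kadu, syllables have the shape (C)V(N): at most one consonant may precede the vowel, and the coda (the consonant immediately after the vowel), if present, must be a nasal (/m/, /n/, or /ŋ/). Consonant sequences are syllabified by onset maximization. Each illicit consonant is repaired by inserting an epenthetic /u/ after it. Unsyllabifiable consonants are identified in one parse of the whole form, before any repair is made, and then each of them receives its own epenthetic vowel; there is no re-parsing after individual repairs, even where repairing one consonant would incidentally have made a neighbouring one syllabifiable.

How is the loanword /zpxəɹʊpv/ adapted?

The consonants /z/, /p/, /p/, /v/ cannot be parsed into a legal (C)V(N) syllable (only a nasal (/m/, /n/, or /ŋ/) is licensed in coda position; onsets are limited to one consonant).
Each unlicensed consonant becomes the onset of a new syllable: /z/ → /zu/, /p/ → /pu/, /p/ → /pu/, /v/ → /vu/.

zupuxəɹʊpuvu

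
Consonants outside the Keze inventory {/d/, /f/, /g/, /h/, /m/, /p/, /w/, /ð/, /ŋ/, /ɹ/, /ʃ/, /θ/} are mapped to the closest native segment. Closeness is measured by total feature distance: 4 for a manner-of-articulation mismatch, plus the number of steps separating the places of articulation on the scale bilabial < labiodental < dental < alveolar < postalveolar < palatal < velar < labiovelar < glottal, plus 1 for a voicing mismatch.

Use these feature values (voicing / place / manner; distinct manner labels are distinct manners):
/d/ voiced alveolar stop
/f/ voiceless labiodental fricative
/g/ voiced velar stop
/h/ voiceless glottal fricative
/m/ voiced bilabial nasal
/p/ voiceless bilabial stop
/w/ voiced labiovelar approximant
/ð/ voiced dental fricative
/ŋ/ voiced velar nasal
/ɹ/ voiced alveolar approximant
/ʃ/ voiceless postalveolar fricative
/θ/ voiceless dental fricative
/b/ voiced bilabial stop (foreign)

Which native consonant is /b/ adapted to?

p

/p/ is closest: same manner (stop), place distance 0 (bilabial→bilabial), voicing differs (+1); total 1. Next closest is /d/ at distance 3.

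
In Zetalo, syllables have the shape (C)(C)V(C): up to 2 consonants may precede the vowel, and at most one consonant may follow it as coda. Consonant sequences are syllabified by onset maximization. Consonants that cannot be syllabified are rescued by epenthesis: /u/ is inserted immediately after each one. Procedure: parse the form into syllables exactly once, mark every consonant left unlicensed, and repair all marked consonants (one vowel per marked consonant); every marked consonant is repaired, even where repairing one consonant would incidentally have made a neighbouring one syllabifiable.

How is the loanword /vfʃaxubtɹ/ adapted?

vufʃaxubtuɹu

Under (C)(C)V(C), the unsyllabifiable consonants are /v/, /t/, /ɹ/ (at most one coda consonant is licensed; onsets may contain at most 2 consonants).
Inserting the epenthetic vowel yields /v/ → /vu/, /t/ → /tu/, /ɹ/ → /ɹu/.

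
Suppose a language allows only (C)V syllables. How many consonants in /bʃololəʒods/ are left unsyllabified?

3

Under (C)V, the unsyllabifiable consonants are /b/, /d/, /s/ (no codas are permitted; onsets are limited to one consonant).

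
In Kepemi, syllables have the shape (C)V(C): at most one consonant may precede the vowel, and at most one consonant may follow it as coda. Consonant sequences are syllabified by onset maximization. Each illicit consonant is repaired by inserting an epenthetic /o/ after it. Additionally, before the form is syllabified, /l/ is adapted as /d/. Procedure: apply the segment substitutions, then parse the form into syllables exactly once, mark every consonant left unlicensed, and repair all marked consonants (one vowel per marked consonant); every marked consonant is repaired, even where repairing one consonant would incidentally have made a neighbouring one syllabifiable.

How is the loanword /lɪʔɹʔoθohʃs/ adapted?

Substitution: /l/ → /d/, giving /dɪʔɹʔoθohʃs/.
The consonants /ɹ/, /ʃ/, /s/ cannot be parsed into a legal (C)V(C) syllable (at most one coda consonant is licensed; onsets are limited to one consonant).
Inserting the epenthetic vowel yields /ɹ/ → /ɹo/, /ʃ/ → /ʃo/, /s/ → /so/.

dɪʔɹoʔoθohʃoso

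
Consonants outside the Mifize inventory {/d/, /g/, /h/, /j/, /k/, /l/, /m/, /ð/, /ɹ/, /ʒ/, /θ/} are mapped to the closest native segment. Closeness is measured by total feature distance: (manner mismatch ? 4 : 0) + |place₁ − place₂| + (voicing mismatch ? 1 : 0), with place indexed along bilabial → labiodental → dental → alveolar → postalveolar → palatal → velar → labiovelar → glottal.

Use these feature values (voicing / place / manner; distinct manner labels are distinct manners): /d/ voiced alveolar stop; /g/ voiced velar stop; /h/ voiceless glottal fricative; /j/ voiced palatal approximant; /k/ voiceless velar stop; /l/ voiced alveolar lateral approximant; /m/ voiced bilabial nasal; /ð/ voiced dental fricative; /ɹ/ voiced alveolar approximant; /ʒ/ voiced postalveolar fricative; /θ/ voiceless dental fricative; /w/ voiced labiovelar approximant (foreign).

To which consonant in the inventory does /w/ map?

j

/j/ is closest: same manner (approximant), place distance 2 (labiovelar→palatal), same voicing; total 2. Next closest is /ɹ/ at distance 4.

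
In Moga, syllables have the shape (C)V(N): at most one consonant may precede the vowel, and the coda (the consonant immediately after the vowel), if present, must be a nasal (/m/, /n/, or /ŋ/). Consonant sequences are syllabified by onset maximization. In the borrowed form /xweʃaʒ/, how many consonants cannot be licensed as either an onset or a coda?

2

Syllabifying with onset maximization leaves /x/, /ʒ/ stranded (only a nasal (/m/, /n/, or /ŋ/) is licensed in coda position; onsets are limited to one consonant).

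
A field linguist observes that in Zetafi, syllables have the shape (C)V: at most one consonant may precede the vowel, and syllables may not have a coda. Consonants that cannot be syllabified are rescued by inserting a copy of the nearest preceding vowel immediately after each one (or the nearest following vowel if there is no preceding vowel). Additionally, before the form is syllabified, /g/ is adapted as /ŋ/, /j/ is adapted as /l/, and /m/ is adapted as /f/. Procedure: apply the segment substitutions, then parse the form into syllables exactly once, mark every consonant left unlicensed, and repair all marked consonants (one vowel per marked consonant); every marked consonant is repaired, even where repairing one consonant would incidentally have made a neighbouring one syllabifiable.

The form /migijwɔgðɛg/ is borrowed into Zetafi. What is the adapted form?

Substitution: /m/ → /f/, /g/ → /ŋ/, /j/ → /l/, giving /fiŋilwɔŋðɛŋ/.
Syllabifying with onset maximization leaves /l/, /ŋ/, /ŋ/ stranded (no codas are permitted; onsets are limited to one consonant).
Each unlicensed consonant becomes the onset of a new syllable: /l/ → /li/, /ŋ/ → /ŋɔ/, /ŋ/ → /ŋɛ/.

fiŋiliwɔŋɔðɛŋɛ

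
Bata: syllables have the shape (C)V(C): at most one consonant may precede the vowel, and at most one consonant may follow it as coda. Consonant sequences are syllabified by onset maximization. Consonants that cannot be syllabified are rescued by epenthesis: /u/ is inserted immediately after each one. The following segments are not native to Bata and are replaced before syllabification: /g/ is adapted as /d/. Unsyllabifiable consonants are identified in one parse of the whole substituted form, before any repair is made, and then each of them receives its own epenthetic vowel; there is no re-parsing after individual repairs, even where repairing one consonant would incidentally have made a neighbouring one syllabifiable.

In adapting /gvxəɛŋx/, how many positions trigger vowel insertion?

After substitution the input is /dvxəɛŋx/.
The unsyllabifiable consonants are /d/, /v/, /x/; each receives one epenthetic vowel.

3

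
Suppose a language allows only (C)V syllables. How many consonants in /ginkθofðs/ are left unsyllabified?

The consonants /n/, /k/, /f/, /ð/, /s/ cannot be parsed into a legal (C)V syllable (no codas are permitted; onsets are limited to one consonant).

5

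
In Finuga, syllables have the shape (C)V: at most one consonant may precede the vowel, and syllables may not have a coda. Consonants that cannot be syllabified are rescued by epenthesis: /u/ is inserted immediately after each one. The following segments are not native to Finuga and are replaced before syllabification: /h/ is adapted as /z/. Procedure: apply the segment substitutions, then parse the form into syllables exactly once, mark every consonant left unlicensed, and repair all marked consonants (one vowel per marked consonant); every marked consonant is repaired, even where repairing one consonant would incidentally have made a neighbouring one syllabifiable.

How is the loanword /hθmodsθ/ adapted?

zuθumodusuθu

Substitution: /h/ → /z/, giving /zθmodsθ/.
Under (C)V, the unsyllabifiable consonants are /z/, /θ/, /d/, /s/, /θ/ (no codas are permitted; onsets are limited to one consonant).
Inserting the epenthetic vowel yields /z/ → /zu/, /θ/ → /θu/, /d/ → /du/, /s/ → /su/, /θ/ → /θu/.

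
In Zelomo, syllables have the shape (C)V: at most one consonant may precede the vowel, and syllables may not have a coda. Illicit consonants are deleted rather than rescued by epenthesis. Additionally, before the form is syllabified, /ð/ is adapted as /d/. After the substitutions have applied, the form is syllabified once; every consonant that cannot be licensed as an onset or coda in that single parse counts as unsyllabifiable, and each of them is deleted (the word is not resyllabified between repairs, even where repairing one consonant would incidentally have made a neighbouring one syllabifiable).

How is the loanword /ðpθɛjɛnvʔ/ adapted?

θɛjɛ

Substitution: /ð/ → /d/, giving /dpθɛjɛnvʔ/.
Under (C)V, the unsyllabifiable consonants are /d/, /p/, /n/, /v/, /ʔ/ (no codas are permitted; onsets are limited to one consonant).
Deletion applies to /d/, /p/, /n/, /v/, /ʔ/.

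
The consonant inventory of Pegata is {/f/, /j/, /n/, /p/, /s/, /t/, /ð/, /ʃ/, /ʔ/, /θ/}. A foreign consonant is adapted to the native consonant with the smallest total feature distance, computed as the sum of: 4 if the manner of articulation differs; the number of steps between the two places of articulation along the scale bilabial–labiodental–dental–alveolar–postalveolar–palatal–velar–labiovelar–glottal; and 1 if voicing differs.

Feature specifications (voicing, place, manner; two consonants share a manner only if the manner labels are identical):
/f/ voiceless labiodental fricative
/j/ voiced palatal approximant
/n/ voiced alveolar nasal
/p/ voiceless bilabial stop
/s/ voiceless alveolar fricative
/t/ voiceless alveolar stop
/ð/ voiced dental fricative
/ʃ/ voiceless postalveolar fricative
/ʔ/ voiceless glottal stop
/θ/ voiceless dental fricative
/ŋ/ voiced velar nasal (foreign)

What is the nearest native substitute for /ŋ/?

n

/n/ is closest: same manner (nasal), place distance 3 (velar→alveolar), same voicing; total 3. Next closest is /j/ at distance 5.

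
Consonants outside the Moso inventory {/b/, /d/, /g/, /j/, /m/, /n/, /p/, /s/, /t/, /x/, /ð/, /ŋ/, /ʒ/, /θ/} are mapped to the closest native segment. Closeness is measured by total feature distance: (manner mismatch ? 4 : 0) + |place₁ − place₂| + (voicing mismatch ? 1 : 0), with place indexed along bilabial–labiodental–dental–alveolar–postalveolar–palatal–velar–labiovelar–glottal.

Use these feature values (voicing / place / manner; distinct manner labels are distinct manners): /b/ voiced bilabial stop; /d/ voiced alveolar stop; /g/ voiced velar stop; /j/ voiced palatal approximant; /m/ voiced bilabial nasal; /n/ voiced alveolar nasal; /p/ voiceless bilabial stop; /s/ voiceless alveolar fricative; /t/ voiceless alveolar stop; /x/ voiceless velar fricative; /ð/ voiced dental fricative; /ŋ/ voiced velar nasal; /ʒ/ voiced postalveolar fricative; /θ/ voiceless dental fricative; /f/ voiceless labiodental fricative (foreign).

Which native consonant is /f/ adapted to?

/θ/ is closest: same manner (fricative), place distance 1 (labiodental→dental), same voicing; total 1. Next closest is /s/ at distance 2.

θ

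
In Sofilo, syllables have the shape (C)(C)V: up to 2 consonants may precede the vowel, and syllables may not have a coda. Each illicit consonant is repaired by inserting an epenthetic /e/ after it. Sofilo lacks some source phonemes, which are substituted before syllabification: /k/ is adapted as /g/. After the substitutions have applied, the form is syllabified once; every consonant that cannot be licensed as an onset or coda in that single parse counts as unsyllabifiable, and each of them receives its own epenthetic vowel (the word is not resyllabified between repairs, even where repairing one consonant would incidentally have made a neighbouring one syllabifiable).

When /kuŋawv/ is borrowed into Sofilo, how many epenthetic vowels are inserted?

After substitution the input is /guŋawv/.
The unsyllabifiable consonants are /w/, /v/; each receives one epenthetic vowel.

2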